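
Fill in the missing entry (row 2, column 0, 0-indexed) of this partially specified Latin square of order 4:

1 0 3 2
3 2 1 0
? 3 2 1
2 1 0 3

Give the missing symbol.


Row 2 contains symbols [1, 2, 3] — missing [0].
Column 0 contains symbols [1, 2, 3] — missing [0].
The missing symbol must appear in both missing sets; intersection = [0].
Therefore the hidden value is 0.

Missing value = 0.


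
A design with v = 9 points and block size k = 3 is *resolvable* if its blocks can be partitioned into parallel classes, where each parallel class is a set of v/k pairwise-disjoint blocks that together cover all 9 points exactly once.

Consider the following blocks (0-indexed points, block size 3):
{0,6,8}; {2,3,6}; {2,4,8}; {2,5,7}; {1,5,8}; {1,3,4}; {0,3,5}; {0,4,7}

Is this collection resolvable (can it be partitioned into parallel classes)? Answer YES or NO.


v = 9, block size k = 3, number of blocks = 8.
For resolvability, blocks must partition into parallel classes of size v/k = 3.
Total blocks must therefore be a multiple of 3: 8 = 3·2 + 2 ⇒ not divisible ✗.
Resolvable? NO.

NO


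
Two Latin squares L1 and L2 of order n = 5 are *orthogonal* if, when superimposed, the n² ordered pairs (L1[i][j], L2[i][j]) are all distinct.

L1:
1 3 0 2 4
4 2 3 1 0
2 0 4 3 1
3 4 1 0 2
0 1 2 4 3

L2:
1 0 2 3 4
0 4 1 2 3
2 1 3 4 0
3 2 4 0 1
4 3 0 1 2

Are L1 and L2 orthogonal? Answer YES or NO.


Form the n² = 25 superimposed pairs (L1[i][j], L2[i][j]), row by row (rows and columns indexed from 0):
row 0: (1,1) (3,0) (0,2) (2,3) (4,4)
row 1: (4,0) (2,4) (3,1) (1,2) (0,3)
row 2: (2,2) (0,1) (4,3) (3,4) (1,0)
row 3: (3,3) (4,2) (1,4) (0,0) (2,1)
row 4: (0,4) (1,3) (2,0) (4,1) (3,2)
Orthogonality requires all 25 pairs distinct.
Check by first coordinate: for each symbol s of L1, list the L2 entries in the n cells where L1 = s; they must all differ.
  L1 = 0: L2 entries (in reading order) 2, 3, 1, 0, 4 — all 5 distinct ✓
  L1 = 1: L2 entries (in reading order) 1, 2, 0, 4, 3 — all 5 distinct ✓
  L1 = 2: L2 entries (in reading order) 3, 4, 2, 1, 0 — all 5 distinct ✓
  L1 = 3: L2 entries (in reading order) 0, 1, 4, 3, 2 — all 5 distinct ✓
  L1 = 4: L2 entries (in reading order) 4, 0, 3, 2, 1 — all 5 distinct ✓
Every symbol of L1 meets every symbol of L2 exactly once, so all 25 pairs are distinct (25 of 25).
Conclusion: YES.

YES


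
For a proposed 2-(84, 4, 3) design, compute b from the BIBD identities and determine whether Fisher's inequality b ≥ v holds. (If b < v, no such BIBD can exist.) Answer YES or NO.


r = λ(v − 1)/(k − 1) = 3·83/3 = 83.
b = vr/k = 84·83/4 = 1743.
Fisher's inequality: b ≥ v ⇔ 1743 ≥ 84? YES.

YES


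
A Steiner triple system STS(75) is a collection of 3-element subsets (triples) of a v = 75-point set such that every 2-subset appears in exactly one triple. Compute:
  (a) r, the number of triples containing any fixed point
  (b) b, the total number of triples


An STS(v) is a 2-(v, 3, 1) BIBD: block size k = 3, λ = 1.
Replication: r(k − 1) = λ(v − 1) ⇒ r·2 = 75 − 1 = 74 ⇒ r = 37.
Block count: bk = vr ⇒ b·3 = 75·37 = 2775 ⇒ b = 925.
(Check via b = v(v − 1)/6 = 75·74/6 = 5550/6 = 925.)

r = 37, b = 925.


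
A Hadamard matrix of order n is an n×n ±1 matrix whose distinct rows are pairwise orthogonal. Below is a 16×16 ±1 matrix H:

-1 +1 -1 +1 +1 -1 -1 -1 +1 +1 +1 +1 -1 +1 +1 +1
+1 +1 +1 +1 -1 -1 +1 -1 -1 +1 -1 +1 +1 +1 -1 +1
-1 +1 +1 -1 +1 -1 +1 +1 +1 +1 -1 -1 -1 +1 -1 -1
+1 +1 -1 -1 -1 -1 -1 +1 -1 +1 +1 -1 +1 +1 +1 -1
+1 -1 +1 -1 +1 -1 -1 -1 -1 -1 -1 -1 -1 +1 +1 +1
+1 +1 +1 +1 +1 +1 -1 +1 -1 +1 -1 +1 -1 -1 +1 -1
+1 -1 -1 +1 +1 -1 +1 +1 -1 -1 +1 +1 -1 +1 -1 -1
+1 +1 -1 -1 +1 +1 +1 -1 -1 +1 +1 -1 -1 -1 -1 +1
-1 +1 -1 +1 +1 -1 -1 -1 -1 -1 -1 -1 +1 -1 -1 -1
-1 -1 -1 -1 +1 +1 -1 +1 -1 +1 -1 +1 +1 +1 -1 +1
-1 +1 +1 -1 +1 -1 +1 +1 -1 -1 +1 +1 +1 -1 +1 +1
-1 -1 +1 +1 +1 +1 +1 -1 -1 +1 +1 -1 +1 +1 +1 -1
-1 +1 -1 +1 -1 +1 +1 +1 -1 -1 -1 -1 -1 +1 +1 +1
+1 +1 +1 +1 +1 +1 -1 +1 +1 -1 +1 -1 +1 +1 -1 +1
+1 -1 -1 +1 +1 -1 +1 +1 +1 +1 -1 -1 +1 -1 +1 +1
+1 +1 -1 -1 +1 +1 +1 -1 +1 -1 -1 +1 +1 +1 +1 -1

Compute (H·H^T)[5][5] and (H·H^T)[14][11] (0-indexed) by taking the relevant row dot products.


Row 5 of H: [1, 1, 1, 1, 1, 1, -1, 1, -1, 1, -1, 1, -1, -1, 1, -1].
Row 11 of H: [-1, -1, 1, 1, 1, 1, 1, -1, -1, 1, 1, -1, 1, 1, 1, -1].
Row 14 of H: [1, -1, -1, 1, 1, -1, 1, 1, 1, 1, -1, -1, 1, -1, 1, 1].
(H·H^T)[5][5] = Σ_j H[5][j]·H[5][j] = (1)² + (1)² + (1)² + (1)² + (1)² + (1)² + (-1)² + (1)² + (-1)² + (1)² + (-1)² + (1)² + (-1)² + (-1)² + (1)² + (-1)² = 1 + 1 + 1 + 1 + 1 + 1 + 1 + 1 + 1 + 1 + 1 + 1 + 1 + 1 + 1 + 1 = 16.
(H·H^T)[14][11] = Σ_j H[14][j]·H[11][j] = (1)·(-1) + (-1)·(-1) + (-1)·(1) + (1)·(1) + (1)·(1) + (-1)·(1) + (1)·(1) + (1)·(-1) + (1)·(-1) + (1)·(1) + (-1)·(1) + (-1)·(-1) + (1)·(1) + (-1)·(1) + (1)·(1) + (1)·(-1) = -1 + 1 + -1 + 1 + 1 + -1 + 1 + -1 + -1 + 1 + -1 + 1 + 1 + -1 + 1 + -1 = 0.
So rows 14 and 11 are orthogonal; the diagonal entry equals n = 16.

(5,5) entry = 16; (14,11) entry = 0.


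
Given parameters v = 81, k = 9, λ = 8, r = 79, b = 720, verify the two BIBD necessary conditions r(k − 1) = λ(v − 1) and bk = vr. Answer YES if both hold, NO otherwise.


Condition (i): r(k − 1) = 79·8 = 632; λ(v − 1) = 8·80 = 640. Match? NO.
Condition (ii): bk = 720·9 = 6480; vr = 81·79 = 6399. Match? NO.
Both conditions hold? NO.

NO


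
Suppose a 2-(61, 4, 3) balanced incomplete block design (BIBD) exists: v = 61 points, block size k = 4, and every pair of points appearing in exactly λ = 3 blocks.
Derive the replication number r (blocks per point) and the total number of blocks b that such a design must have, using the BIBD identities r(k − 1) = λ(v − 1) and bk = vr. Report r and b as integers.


Any 2-(v, k, λ) BIBD satisfies two necessary conditions:
  (i)  Each point sits in r blocks, and counting incidences through any fixed point gives r(k − 1) = λ(v − 1), so r = λ(v − 1)/(k − 1).
  (ii) Total incidences bk = vr, so b = vr/k.
Step 1: r = λ(v − 1)/(k − 1) = 3·(61 − 1)/(4 − 1) = 3·60/3 = 180/3 = 60.
Step 2: b = vr/k = 61·60/4 = 3660/4 = 915.
Check integrality: r = 60 ∈ Z ✓, b = 915 ∈ Z ✓.
(These identities are necessary conditions: they determine r and b for any design with these parameters, but do not by themselves prove that one exists.)

r = 60, b = 915.


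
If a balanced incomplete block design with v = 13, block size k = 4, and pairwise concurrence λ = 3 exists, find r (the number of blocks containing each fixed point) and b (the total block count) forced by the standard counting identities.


Any 2-(v, k, λ) BIBD satisfies two necessary conditions:
  (i)  Each point sits in r blocks, and counting incidences through any fixed point gives r(k − 1) = λ(v − 1), so r = λ(v − 1)/(k − 1).
  (ii) Total incidences bk = vr, so b = vr/k.
Step 1: r = λ(v − 1)/(k − 1) = 3·(13 − 1)/(4 − 1) = 3·12/3 = 36/3 = 12.
Step 2: b = vr/k = 13·12/4 = 156/4 = 39.
Check integrality: r = 12 ∈ Z ✓, b = 39 ∈ Z ✓.
(These identities are necessary conditions: they determine r and b for any design with these parameters, but do not by themselves prove that one exists.)

r = 12, b = 39.


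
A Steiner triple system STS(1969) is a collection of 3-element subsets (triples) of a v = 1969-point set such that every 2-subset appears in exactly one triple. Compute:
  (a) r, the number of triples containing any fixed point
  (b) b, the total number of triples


An STS(v) is a 2-(v, 3, 1) BIBD: block size k = 3, λ = 1.
Replication: r(k − 1) = λ(v − 1) ⇒ r·2 = 1969 − 1 = 1968 ⇒ r = 984.
Block count: bk = vr ⇒ b·3 = 1969·984 = 1937496 ⇒ b = 645832.
(Check via b = v(v − 1)/6 = 1969·1968/6 = 3874992/6 = 645832.)

r = 984, b = 645832.


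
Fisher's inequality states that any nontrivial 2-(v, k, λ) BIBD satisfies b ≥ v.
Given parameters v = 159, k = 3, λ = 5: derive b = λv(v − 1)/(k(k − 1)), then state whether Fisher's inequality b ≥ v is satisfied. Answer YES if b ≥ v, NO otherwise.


b = λv(v − 1)/(k(k − 1)) = 5·159·158/(3·2) = 125610/6 = 20935.
Compare with v = 159: b ≥ v, so Fisher's inequality holds.

YES


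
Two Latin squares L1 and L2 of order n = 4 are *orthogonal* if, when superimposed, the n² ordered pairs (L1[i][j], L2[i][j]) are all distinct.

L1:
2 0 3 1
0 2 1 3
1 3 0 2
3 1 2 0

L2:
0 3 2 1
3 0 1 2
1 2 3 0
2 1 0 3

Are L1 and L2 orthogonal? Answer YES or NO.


Form the n² = 16 superimposed pairs (L1[i][j], L2[i][j]), row by row (rows and columns indexed from 0):
row 0: (2,0) (0,3) (3,2) (1,1)
row 1: (0,3) (2,0) (1,1) (3,2)
row 2: (1,1) (3,2) (0,3) (2,0)
row 3: (3,2) (1,1) (2,0) (0,3)
Orthogonality requires all 16 pairs distinct.
But the pair (0,3) repeats: cell (0,1) has L1 = 0, L2 = 3, and cell (1,0) has L1 = 0, L2 = 3.
A repeated pair means some other pair never occurs (only 4 distinct pairs out of 16), so the squares are not orthogonal.
Conclusion: NO.

NO


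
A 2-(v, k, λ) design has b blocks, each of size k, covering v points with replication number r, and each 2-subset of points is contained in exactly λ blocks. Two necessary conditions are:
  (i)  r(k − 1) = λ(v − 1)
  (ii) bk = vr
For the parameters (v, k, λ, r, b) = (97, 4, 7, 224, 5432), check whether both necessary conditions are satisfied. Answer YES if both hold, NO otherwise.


Condition (i): r(k − 1) = 224·3 = 672; λ(v − 1) = 7·96 = 672. Match? YES.
Condition (ii): bk = 5432·4 = 21728; vr = 97·224 = 21728. Match? YES.
Both conditions hold? YES.

YES


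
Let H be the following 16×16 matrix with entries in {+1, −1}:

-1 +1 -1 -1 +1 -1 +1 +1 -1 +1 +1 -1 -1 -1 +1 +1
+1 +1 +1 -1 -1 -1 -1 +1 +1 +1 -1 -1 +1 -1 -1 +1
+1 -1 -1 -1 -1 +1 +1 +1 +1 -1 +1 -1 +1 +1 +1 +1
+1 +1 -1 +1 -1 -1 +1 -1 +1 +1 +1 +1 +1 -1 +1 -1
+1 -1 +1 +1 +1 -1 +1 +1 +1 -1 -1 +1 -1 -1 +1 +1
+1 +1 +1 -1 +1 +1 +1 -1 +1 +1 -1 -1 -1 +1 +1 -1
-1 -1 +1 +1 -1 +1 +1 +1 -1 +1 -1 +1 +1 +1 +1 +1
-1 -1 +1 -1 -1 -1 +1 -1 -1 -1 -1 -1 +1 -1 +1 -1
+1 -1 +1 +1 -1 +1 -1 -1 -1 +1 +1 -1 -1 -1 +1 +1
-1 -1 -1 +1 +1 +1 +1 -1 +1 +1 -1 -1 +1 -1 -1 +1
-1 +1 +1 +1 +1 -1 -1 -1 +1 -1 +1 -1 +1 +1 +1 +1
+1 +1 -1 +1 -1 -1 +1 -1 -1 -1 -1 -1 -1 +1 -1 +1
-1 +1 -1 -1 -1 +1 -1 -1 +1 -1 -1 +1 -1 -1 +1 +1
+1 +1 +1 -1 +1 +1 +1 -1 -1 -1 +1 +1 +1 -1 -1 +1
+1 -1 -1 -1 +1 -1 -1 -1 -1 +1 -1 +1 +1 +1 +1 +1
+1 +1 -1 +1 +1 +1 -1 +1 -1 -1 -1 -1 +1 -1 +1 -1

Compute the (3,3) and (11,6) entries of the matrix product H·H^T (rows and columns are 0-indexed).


Row 3 of H: [1, 1, -1, 1, -1, -1, 1, -1, 1, 1, 1, 1, 1, -1, 1, -1].
Row 6 of H: [-1, -1, 1, 1, -1, 1, 1, 1, -1, 1, -1, 1, 1, 1, 1, 1].
Row 11 of H: [1, 1, -1, 1, -1, -1, 1, -1, -1, -1, -1, -1, -1, 1, -1, 1].
(H·H^T)[3][3] = Σ_j H[3][j]·H[3][j] = (1)² + (1)² + (-1)² + (1)² + (-1)² + (-1)² + (1)² + (-1)² + (1)² + (1)² + (1)² + (1)² + (1)² + (-1)² + (1)² + (-1)² = 1 + 1 + 1 + 1 + 1 + 1 + 1 + 1 + 1 + 1 + 1 + 1 + 1 + 1 + 1 + 1 = 16.
(H·H^T)[11][6] = Σ_j H[11][j]·H[6][j] = (1)·(-1) + (1)·(-1) + (-1)·(1) + (1)·(1) + (-1)·(-1) + (-1)·(1) + (1)·(1) + (-1)·(1) + (-1)·(-1) + (-1)·(1) + (-1)·(-1) + (-1)·(1) + (-1)·(1) + (1)·(1) + (-1)·(1) + (1)·(1) = -1 + -1 + -1 + 1 + 1 + -1 + 1 + -1 + 1 + -1 + 1 + -1 + -1 + 1 + -1 + 1 = -2.
Rows 11 and 6 are not orthogonal (dot product = -2 ≠ 0), so H is not a Hadamard matrix.

(3,3) entry = 16; (11,6) entry = -2.


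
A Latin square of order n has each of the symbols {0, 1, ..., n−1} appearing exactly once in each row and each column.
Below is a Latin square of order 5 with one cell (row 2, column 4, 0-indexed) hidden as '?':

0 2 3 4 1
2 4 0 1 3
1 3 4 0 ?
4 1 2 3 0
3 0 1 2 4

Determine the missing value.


Row 2 contains symbols [0, 1, 3, 4] — missing [2].
Column 4 contains symbols [0, 1, 3, 4] — missing [2].
The missing symbol must appear in both missing sets; intersection = [2].
Therefore the hidden value is 2.

Missing value = 2.


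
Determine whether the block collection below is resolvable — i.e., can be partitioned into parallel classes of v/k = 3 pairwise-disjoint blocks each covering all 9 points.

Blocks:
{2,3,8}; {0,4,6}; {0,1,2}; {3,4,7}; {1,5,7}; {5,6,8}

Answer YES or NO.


v = 9, block size k = 3, number of blocks = 6.
For resolvability, blocks must partition into parallel classes of size v/k = 3.
Total blocks must therefore be a multiple of 3: 6 = 3·2 + 0 ⇒ divisible ✓.
Greedy packing gives 2 candidate class(es). Each should be a full parallel class (size 3, covers all 9 points).
  Class 1 (3 blocks): {2,3,8}; {0,4,6}; {1,5,7}. Points covered: [0, 1, 2, 3, 4, 5, 6, 7, 8].
  Class 2 (3 blocks): {0,1,2}; {3,4,7}; {5,6,8}. Points covered: [0, 1, 2, 3, 4, 5, 6, 7, 8].
All classes full (size 3)? YES. All classes cover every point? YES.
Resolvable? YES.

YES


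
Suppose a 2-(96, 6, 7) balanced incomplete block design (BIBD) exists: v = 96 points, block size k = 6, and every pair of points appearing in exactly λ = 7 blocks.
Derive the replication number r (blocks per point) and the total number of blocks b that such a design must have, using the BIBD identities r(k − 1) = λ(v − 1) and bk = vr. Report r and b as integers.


Any 2-(v, k, λ) BIBD satisfies two necessary conditions:
  (i)  Each point sits in r blocks, and counting incidences through any fixed point gives r(k − 1) = λ(v − 1), so r = λ(v − 1)/(k − 1).
  (ii) Total incidences bk = vr, so b = vr/k.
Step 1: r = λ(v − 1)/(k − 1) = 7·(96 − 1)/(6 − 1) = 7·95/5 = 665/5 = 133.
Step 2: b = vr/k = 96·133/6 = 12768/6 = 2128.
Check integrality: r = 133 ∈ Z ✓, b = 2128 ∈ Z ✓.
(These identities are necessary conditions: they determine r and b for any design with these parameters, but do not by themselves prove that one exists.)

r = 133, b = 2128.


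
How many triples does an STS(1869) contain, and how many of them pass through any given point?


An STS(v) is a 2-(v, 3, 1) BIBD: block size k = 3, λ = 1.
Replication: r(k − 1) = λ(v − 1) ⇒ r·2 = 1869 − 1 = 1868 ⇒ r = 934.
Block count: bk = vr ⇒ b·3 = 1869·934 = 1745646 ⇒ b = 581882.

r = 934, b = 581882.


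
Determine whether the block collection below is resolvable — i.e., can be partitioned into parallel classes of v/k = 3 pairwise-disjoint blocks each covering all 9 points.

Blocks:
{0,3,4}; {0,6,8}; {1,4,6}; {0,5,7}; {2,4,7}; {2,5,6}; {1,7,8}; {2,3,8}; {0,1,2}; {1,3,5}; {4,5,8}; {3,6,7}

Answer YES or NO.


v = 9, block size k = 3, number of blocks = 12.
For resolvability, blocks must partition into parallel classes of size v/k = 3.
Total blocks must therefore be a multiple of 3: 12 = 3·4 + 0 ⇒ divisible ✓.
Greedy packing gives 4 candidate class(es). Each should be a full parallel class (size 3, covers all 9 points).
  Class 1 (3 blocks): {0,3,4}; {2,5,6}; {1,7,8}. Points covered: [0, 1, 2, 3, 4, 5, 6, 7, 8].
  Class 2 (3 blocks): {0,6,8}; {2,4,7}; {1,3,5}. Points covered: [0, 1, 2, 3, 4, 5, 6, 7, 8].
  Class 3 (3 blocks): {1,4,6}; {0,5,7}; {2,3,8}. Points covered: [0, 1, 2, 3, 4, 5, 6, 7, 8].
  Class 4 (3 blocks): {0,1,2}; {4,5,8}; {3,6,7}. Points covered: [0, 1, 2, 3, 4, 5, 6, 7, 8].
All classes full (size 3)? YES. All classes cover every point? YES.
Resolvable? YES.

YES


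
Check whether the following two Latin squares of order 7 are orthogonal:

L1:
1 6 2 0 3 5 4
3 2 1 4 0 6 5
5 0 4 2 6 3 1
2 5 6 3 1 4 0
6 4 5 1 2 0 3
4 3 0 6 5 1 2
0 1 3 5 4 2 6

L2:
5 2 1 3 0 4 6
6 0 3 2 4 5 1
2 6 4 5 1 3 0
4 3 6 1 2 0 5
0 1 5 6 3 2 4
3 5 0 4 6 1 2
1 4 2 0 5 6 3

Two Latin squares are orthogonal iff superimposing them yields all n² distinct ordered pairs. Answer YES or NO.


Form the n² = 49 superimposed pairs (L1[i][j], L2[i][j]), row by row (rows and columns indexed from 0):
row 0: (1,5) (6,2) (2,1) (0,3) (3,0) (5,4) (4,6)
row 1: (3,6) (2,0) (1,3) (4,2) (0,4) (6,5) (5,1)
row 2: (5,2) (0,6) (4,4) (2,5) (6,1) (3,3) (1,0)
row 3: (2,4) (5,3) (6,6) (3,1) (1,2) (4,0) (0,5)
row 4: (6,0) (4,1) (5,5) (1,6) (2,3) (0,2) (3,4)
row 5: (4,3) (3,5) (0,0) (6,4) (5,6) (1,1) (2,2)
row 6: (0,1) (1,4) (3,2) (5,0) (4,5) (2,6) (6,3)
Orthogonality requires all 49 pairs distinct.
Check by first coordinate: for each symbol s of L1, list the L2 entries in the n cells where L1 = s; they must all differ.
  L1 = 0: L2 entries (in reading order) 3, 4, 6, 5, 2, 0, 1 — all 7 distinct ✓
  L1 = 1: L2 entries (in reading order) 5, 3, 0, 2, 6, 1, 4 — all 7 distinct ✓
  L1 = 2: L2 entries (in reading order) 1, 0, 5, 4, 3, 2, 6 — all 7 distinct ✓
  L1 = 3: L2 entries (in reading order) 0, 6, 3, 1, 4, 5, 2 — all 7 distinct ✓
  L1 = 4: L2 entries (in reading order) 6, 2, 4, 0, 1, 3, 5 — all 7 distinct ✓
  L1 = 5: L2 entries (in reading order) 4, 1, 2, 3, 5, 6, 0 — all 7 distinct ✓
  L1 = 6: L2 entries (in reading order) 2, 5, 1, 6, 0, 4, 3 — all 7 distinct ✓
Every symbol of L1 meets every symbol of L2 exactly once, so all 49 pairs are distinct (49 of 49).
Conclusion: YES.

YES


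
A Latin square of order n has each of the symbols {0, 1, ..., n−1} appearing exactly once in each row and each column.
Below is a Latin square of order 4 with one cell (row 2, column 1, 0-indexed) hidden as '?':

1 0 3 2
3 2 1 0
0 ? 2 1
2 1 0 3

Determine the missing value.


Row 2 contains symbols [0, 1, 2] — missing [3].
Column 1 contains symbols [0, 1, 2] — missing [3].
The missing symbol must appear in both missing sets; intersection = [3].
Therefore the hidden value is 3.

Missing value = 3.


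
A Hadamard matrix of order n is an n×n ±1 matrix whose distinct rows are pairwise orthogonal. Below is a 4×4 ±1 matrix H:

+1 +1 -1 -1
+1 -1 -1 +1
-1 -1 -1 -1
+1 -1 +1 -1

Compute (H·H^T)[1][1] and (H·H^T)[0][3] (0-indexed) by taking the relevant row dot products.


Row 0 of H: [1, 1, -1, -1].
Row 1 of H: [1, -1, -1, 1].
Row 3 of H: [1, -1, 1, -1].
(H·H^T)[1][1] = Σ_j H[1][j]·H[1][j] = (1)² + (-1)² + (-1)² + (1)² = 1 + 1 + 1 + 1 = 4.
(H·H^T)[0][3] = Σ_j H[0][j]·H[3][j] = (1)·(1) + (1)·(-1) + (-1)·(1) + (-1)·(-1) = 1 + -1 + -1 + 1 = 0.
So rows 0 and 3 are orthogonal; the diagonal entry equals n = 4.

(1,1) entry = 4; (0,3) entry = 0.


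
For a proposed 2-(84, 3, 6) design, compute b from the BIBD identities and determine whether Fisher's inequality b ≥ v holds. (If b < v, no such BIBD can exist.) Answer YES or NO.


b = λv(v − 1)/(k(k − 1)) = 6·84·83/(3·2) = 41832/6 = 6972.
Compare with v = 84: b ≥ v, so Fisher's inequality holds.

YES


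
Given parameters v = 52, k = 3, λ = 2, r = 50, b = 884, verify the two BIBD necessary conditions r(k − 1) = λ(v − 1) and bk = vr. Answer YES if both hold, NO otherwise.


Condition (i): r(k − 1) = 50·2 = 100; λ(v − 1) = 2·51 = 102. Match? NO.
Condition (ii): bk = 884·3 = 2652; vr = 52·50 = 2600. Match? NO.
Both conditions hold? NO.

NO


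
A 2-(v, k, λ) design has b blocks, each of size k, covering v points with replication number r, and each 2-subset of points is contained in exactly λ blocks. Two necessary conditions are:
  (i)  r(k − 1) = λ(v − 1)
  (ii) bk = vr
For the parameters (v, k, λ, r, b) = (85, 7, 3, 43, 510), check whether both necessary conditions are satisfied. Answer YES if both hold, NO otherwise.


Condition (i): r(k − 1) = 43·6 = 258; λ(v − 1) = 3·84 = 252. Match? NO.
Condition (ii): bk = 510·7 = 3570; vr = 85·43 = 3655. Match? NO.
Both conditions hold? NO.

NO


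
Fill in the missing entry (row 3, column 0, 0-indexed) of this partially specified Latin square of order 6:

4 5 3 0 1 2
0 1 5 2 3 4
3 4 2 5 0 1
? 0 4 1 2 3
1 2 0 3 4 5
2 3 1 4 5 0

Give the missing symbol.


Row 3 contains symbols [0, 1, 2, 3, 4] — missing [5].
Column 0 contains symbols [0, 1, 2, 3, 4] — missing [5].
The missing symbol must appear in both missing sets; intersection = [5].
Therefore the hidden value is 5.

Missing value = 5.


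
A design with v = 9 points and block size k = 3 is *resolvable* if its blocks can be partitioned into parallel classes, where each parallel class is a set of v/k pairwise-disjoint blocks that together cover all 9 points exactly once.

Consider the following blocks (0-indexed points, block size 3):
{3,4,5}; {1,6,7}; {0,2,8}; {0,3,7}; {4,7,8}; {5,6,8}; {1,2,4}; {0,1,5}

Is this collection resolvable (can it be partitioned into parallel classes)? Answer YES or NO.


v = 9, block size k = 3, number of blocks = 8.
For resolvability, blocks must partition into parallel classes of size v/k = 3.
Total blocks must therefore be a multiple of 3: 8 = 3·2 + 2 ⇒ not divisible ✗.
Resolvable? NO.

NO


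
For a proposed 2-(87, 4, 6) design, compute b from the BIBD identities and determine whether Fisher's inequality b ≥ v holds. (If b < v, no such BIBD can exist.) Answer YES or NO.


b = λv(v − 1)/(k(k − 1)) = 6·87·86/(4·3) = 44892/12 = 3741.
Compare with v = 87: b ≥ v, so Fisher's inequality holds.

YES


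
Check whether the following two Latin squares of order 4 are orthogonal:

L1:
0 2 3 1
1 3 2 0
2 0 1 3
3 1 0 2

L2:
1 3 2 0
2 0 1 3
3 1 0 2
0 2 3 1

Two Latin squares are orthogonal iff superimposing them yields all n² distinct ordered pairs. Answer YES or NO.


Form the n² = 16 superimposed pairs (L1[i][j], L2[i][j]), row by row (rows and columns indexed from 0):
row 0: (0,1) (2,3) (3,2) (1,0)
row 1: (1,2) (3,0) (2,1) (0,3)
row 2: (2,3) (0,1) (1,0) (3,2)
row 3: (3,0) (1,2) (0,3) (2,1)
Orthogonality requires all 16 pairs distinct.
But the pair (2,3) repeats: cell (0,1) has L1 = 2, L2 = 3, and cell (2,0) has L1 = 2, L2 = 3.
A repeated pair means some other pair never occurs (only 8 distinct pairs out of 16), so the squares are not orthogonal.
Conclusion: NO.

NO


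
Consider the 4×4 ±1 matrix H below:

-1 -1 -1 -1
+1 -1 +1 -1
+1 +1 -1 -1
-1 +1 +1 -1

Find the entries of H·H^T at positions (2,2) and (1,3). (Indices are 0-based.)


Row 1 of H: [1, -1, 1, -1].
Row 2 of H: [1, 1, -1, -1].
Row 3 of H: [-1, 1, 1, -1].
(H·H^T)[2][2] = Σ_j H[2][j]·H[2][j] = (1)² + (1)² + (-1)² + (-1)² = 1 + 1 + 1 + 1 = 4.
(H·H^T)[1][3] = Σ_j H[1][j]·H[3][j] = (1)·(-1) + (-1)·(1) + (1)·(1) + (-1)·(-1) = -1 + -1 + 1 + 1 = 0.
So rows 1 and 3 are orthogonal; the diagonal entry equals n = 4.

(2,2) entry = 4; (1,3) entry = 0.


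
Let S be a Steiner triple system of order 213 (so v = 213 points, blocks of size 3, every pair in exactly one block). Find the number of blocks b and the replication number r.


An STS(v) is a 2-(v, 3, 1) BIBD: block size k = 3, λ = 1.
Replication: r(k − 1) = λ(v − 1) ⇒ r·2 = 213 − 1 = 212 ⇒ r = 106.
Block count: bk = vr ⇒ b·3 = 213·106 = 22578 ⇒ b = 7526.
(Check via b = v(v − 1)/6 = 213·212/6 = 45156/6 = 7526.)

r = 106, b = 7526.


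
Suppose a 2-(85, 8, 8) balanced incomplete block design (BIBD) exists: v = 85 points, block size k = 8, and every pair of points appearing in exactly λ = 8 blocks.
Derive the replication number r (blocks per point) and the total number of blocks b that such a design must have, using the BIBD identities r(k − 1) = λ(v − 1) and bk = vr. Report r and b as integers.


Any 2-(v, k, λ) BIBD satisfies two necessary conditions:
  (i)  Each point sits in r blocks, and counting incidences through any fixed point gives r(k − 1) = λ(v − 1), so r = λ(v − 1)/(k − 1).
  (ii) Total incidences bk = vr, so b = vr/k.
Step 1: r = λ(v − 1)/(k − 1) = 8·(85 − 1)/(8 − 1) = 8·84/7 = 672/7 = 96.
Step 2: b = vr/k = 85·96/8 = 8160/8 = 1020.
Check integrality: r = 96 ∈ Z ✓, b = 1020 ∈ Z ✓.
(These identities are necessary conditions: they determine r and b for any design with these parameters, but do not by themselves prove that one exists.)

r = 96, b = 1020.


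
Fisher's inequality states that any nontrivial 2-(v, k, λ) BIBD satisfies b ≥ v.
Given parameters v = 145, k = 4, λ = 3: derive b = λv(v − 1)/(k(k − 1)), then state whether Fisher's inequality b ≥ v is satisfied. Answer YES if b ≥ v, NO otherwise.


r = λ(v − 1)/(k − 1) = 3·144/3 = 144.
b = vr/k = 145·144/4 = 5220.
Fisher's inequality: b ≥ v ⇔ 5220 ≥ 145? YES.

YES


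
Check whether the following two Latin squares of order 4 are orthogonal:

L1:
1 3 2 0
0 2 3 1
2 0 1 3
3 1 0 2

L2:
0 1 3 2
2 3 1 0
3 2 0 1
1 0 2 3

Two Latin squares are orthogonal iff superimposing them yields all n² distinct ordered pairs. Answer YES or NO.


Form the n² = 16 superimposed pairs (L1[i][j], L2[i][j]), row by row (rows and columns indexed from 0):
row 0: (1,0) (3,1) (2,3) (0,2)
row 1: (0,2) (2,3) (3,1) (1,0)
row 2: (2,3) (0,2) (1,0) (3,1)
row 3: (3,1) (1,0) (0,2) (2,3)
Orthogonality requires all 16 pairs distinct.
But the pair (0,2) repeats: cell (0,3) has L1 = 0, L2 = 2, and cell (1,0) has L1 = 0, L2 = 2.
A repeated pair means some other pair never occurs (only 4 distinct pairs out of 16), so the squares are not orthogonal.
Conclusion: NO.

NO


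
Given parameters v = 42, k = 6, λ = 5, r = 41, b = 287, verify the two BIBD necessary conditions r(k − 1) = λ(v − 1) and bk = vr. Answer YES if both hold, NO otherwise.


Condition (i): r(k − 1) = 41·5 = 205; λ(v − 1) = 5·41 = 205. Match? YES.
Condition (ii): bk = 287·6 = 1722; vr = 42·41 = 1722. Match? YES.
Both conditions hold? YES.

YES


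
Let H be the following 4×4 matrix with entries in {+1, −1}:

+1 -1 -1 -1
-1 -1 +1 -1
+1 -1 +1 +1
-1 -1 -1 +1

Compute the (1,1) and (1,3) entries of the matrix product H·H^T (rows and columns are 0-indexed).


Row 1 of H: [-1, -1, 1, -1].
Row 3 of H: [-1, -1, -1, 1].
(H·H^T)[1][1] = Σ_j H[1][j]·H[1][j] = (-1)² + (-1)² + (1)² + (-1)² = 1 + 1 + 1 + 1 = 4.
(H·H^T)[1][3] = Σ_j H[1][j]·H[3][j] = (-1)·(-1) + (-1)·(-1) + (1)·(-1) + (-1)·(1) = 1 + 1 + -1 + -1 = 0.
So rows 1 and 3 are orthogonal; the diagonal entry equals n = 4.

(1,1) entry = 4; (1,3) entry = 0.


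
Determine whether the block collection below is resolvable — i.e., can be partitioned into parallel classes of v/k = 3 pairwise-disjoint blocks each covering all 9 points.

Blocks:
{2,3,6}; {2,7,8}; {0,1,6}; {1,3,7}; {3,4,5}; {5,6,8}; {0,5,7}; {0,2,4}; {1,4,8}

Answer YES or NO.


v = 9, block size k = 3, number of blocks = 9.
For resolvability, blocks must partition into parallel classes of size v/k = 3.
Total blocks must therefore be a multiple of 3: 9 = 3·3 + 0 ⇒ divisible ✓.
Greedy packing gives 3 candidate class(es). Each should be a full parallel class (size 3, covers all 9 points).
  Class 1 (3 blocks): {2,3,6}; {0,5,7}; {1,4,8}. Points covered: [0, 1, 2, 3, 4, 5, 6, 7, 8].
  Class 2 (3 blocks): {2,7,8}; {0,1,6}; {3,4,5}. Points covered: [0, 1, 2, 3, 4, 5, 6, 7, 8].
  Class 3 (3 blocks): {1,3,7}; {5,6,8}; {0,2,4}. Points covered: [0, 1, 2, 3, 4, 5, 6, 7, 8].
All classes full (size 3)? YES. All classes cover every point? YES.
Resolvable? YES.

YES


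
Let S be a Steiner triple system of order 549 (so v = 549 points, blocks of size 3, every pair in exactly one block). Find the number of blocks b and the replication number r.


An STS(v) is a 2-(v, 3, 1) BIBD: block size k = 3, λ = 1.
Replication: r(k − 1) = λ(v − 1) ⇒ r·2 = 549 − 1 = 548 ⇒ r = 274.
Block count: bk = vr ⇒ b·3 = 549·274 = 150426 ⇒ b = 50142.
(Check via b = v(v − 1)/6 = 549·548/6 = 300852/6 = 50142.)

r = 274, b = 50142.


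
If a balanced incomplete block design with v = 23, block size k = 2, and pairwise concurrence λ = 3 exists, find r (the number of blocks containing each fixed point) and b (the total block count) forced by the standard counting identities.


Any 2-(v, k, λ) BIBD satisfies two necessary conditions:
  (i)  Each point sits in r blocks, and counting incidences through any fixed point gives r(k − 1) = λ(v − 1), so r = λ(v − 1)/(k − 1).
  (ii) Total incidences bk = vr, so b = vr/k.
Step 1: r = λ(v − 1)/(k − 1) = 3·(23 − 1)/(2 − 1) = 3·22/1 = 66/1 = 66.
Step 2: b = vr/k = 23·66/2 = 1518/2 = 759.
Check integrality: r = 66 ∈ Z ✓, b = 759 ∈ Z ✓.
(These identities are necessary conditions: they determine r and b for any design with these parameters, but do not by themselves prove that one exists.)

r = 66, b = 759.


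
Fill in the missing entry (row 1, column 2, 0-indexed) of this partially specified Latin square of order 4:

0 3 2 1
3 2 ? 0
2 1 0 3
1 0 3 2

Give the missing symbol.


Row 1 contains symbols [0, 2, 3] — missing [1].
Column 2 contains symbols [0, 2, 3] — missing [1].
The missing symbol must appear in both missing sets; intersection = [1].
Therefore the hidden value is 1.

Missing value = 1.


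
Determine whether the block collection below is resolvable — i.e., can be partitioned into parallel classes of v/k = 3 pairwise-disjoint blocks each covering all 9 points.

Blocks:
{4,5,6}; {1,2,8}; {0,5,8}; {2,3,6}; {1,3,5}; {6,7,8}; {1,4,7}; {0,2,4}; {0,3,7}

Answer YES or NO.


v = 9, block size k = 3, number of blocks = 9.
For resolvability, blocks must partition into parallel classes of size v/k = 3.
Total blocks must therefore be a multiple of 3: 9 = 3·3 + 0 ⇒ divisible ✓.
Greedy packing gives 3 candidate class(es). Each should be a full parallel class (size 3, covers all 9 points).
  Class 1 (3 blocks): {4,5,6}; {1,2,8}; {0,3,7}. Points covered: [0, 1, 2, 3, 4, 5, 6, 7, 8].
  Class 2 (3 blocks): {0,5,8}; {2,3,6}; {1,4,7}. Points covered: [0, 1, 2, 3, 4, 5, 6, 7, 8].
  Class 3 (3 blocks): {1,3,5}; {6,7,8}; {0,2,4}. Points covered: [0, 1, 2, 3, 4, 5, 6, 7, 8].
All classes full (size 3)? YES. All classes cover every point? YES.
Resolvable? YES.

YES


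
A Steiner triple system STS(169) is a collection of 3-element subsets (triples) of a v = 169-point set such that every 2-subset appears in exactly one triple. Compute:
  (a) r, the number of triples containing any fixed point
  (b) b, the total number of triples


An STS(v) is a 2-(v, 3, 1) BIBD: block size k = 3, λ = 1.
Replication: r(k − 1) = λ(v − 1) ⇒ r·2 = 169 − 1 = 168 ⇒ r = 84.
Block count: b = v(v − 1)/6 = 169·168/6 = 28392/6 = 4732.
(Check via bk = vr: 4732·3 = 14196 = 169·84 = 14196 ✓.)

r = 84, b = 4732.


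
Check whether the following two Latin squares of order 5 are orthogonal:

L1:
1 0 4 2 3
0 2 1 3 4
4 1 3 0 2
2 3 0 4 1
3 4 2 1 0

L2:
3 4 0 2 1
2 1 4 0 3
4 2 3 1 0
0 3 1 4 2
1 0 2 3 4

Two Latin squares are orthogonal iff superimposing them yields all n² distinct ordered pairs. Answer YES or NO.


Form the n² = 25 superimposed pairs (L1[i][j], L2[i][j]), row by row (rows and columns indexed from 0):
row 0: (1,3) (0,4) (4,0) (2,2) (3,1)
row 1: (0,2) (2,1) (1,4) (3,0) (4,3)
row 2: (4,4) (1,2) (3,3) (0,1) (2,0)
row 3: (2,0) (3,3) (0,1) (4,4) (1,2)
row 4: (3,1) (4,0) (2,2) (1,3) (0,4)
Orthogonality requires all 25 pairs distinct.
But the pair (2,0) repeats: cell (2,4) has L1 = 2, L2 = 0, and cell (3,0) has L1 = 2, L2 = 0.
A repeated pair means some other pair never occurs (only 15 distinct pairs out of 25), so the squares are not orthogonal.
Conclusion: NO.

NO


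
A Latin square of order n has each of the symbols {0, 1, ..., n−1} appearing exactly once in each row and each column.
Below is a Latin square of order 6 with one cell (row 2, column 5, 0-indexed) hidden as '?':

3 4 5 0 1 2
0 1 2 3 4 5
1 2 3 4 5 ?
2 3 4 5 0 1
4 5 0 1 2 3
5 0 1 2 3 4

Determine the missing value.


Row 2 contains symbols [1, 2, 3, 4, 5] — missing [0].
Column 5 contains symbols [1, 2, 3, 4, 5] — missing [0].
The missing symbol must appear in both missing sets; intersection = [0].
Therefore the hidden value is 0.

Missing value = 0.


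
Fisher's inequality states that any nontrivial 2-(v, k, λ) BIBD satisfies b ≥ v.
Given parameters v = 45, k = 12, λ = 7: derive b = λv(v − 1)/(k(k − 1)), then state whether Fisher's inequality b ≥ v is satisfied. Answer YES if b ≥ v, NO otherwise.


r = λ(v − 1)/(k − 1) = 7·44/11 = 28.
b = vr/k = 45·28/12 = 105.
Fisher's inequality: b ≥ v ⇔ 105 ≥ 45? YES.

YES


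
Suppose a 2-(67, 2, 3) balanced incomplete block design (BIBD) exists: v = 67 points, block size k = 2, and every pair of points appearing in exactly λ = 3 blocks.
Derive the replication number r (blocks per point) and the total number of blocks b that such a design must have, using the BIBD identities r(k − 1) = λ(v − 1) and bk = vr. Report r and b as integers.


Any 2-(v, k, λ) BIBD satisfies two necessary conditions:
  (i)  Each point sits in r blocks, and counting incidences through any fixed point gives r(k − 1) = λ(v − 1), so r = λ(v − 1)/(k − 1).
  (ii) Total incidences bk = vr, so b = vr/k.
Step 1: r = λ(v − 1)/(k − 1) = 3·(67 − 1)/(2 − 1) = 3·66/1 = 198/1 = 198.
Step 2: b = vr/k = 67·198/2 = 13266/2 = 6633.
Check integrality: r = 198 ∈ Z ✓, b = 6633 ∈ Z ✓.
(These identities are necessary conditions: they determine r and b for any design with these parameters, but do not by themselves prove that one exists.)

r = 198, b = 6633.


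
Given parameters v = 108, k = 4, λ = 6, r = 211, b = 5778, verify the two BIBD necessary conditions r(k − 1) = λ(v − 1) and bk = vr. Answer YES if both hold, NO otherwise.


Condition (i): r(k − 1) = 211·3 = 633; λ(v − 1) = 6·107 = 642. Match? NO.
Condition (ii): bk = 5778·4 = 23112; vr = 108·211 = 22788. Match? NO.
Both conditions hold? NO.

NO


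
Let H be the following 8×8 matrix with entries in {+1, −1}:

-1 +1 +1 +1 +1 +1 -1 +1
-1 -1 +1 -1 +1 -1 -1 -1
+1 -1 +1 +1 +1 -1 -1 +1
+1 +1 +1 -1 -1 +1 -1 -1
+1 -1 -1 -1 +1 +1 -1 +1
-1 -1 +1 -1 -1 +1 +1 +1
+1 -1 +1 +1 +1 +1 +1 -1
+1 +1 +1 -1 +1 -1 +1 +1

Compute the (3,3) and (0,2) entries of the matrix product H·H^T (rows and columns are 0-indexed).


Row 0 of H: [-1, 1, 1, 1, 1, 1, -1, 1].
Row 2 of H: [1, -1, 1, 1, 1, -1, -1, 1].
Row 3 of H: [1, 1, 1, -1, -1, 1, -1, -1].
(H·H^T)[3][3] = Σ_j H[3][j]·H[3][j] = (1)² + (1)² + (1)² + (-1)² + (-1)² + (1)² + (-1)² + (-1)² = 1 + 1 + 1 + 1 + 1 + 1 + 1 + 1 = 8.
(H·H^T)[0][2] = Σ_j H[0][j]·H[2][j] = (-1)·(1) + (1)·(-1) + (1)·(1) + (1)·(1) + (1)·(1) + (1)·(-1) + (-1)·(-1) + (1)·(1) = -1 + -1 + 1 + 1 + 1 + -1 + 1 + 1 = 2.
Rows 0 and 2 are not orthogonal (dot product = 2 ≠ 0), so H is not a Hadamard matrix.

(3,3) entry = 8; (0,2) entry = 2.


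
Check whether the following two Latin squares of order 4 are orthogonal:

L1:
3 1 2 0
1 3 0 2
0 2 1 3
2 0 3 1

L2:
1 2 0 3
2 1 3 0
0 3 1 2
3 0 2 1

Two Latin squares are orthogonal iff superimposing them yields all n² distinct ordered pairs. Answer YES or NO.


Form the n² = 16 superimposed pairs (L1[i][j], L2[i][j]), row by row (rows and columns indexed from 0):
row 0: (3,1) (1,2) (2,0) (0,3)
row 1: (1,2) (3,1) (0,3) (2,0)
row 2: (0,0) (2,3) (1,1) (3,2)
row 3: (2,3) (0,0) (3,2) (1,1)
Orthogonality requires all 16 pairs distinct.
But the pair (1,2) repeats: cell (0,1) has L1 = 1, L2 = 2, and cell (1,0) has L1 = 1, L2 = 2.
A repeated pair means some other pair never occurs (only 8 distinct pairs out of 16), so the squares are not orthogonal.
Conclusion: NO.

NO


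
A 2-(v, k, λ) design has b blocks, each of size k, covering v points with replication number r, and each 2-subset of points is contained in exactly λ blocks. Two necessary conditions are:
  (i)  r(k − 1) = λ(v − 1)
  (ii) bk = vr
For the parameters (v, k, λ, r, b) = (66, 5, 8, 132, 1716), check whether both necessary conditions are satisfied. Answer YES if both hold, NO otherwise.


Condition (i): r(k − 1) = 132·4 = 528; λ(v − 1) = 8·65 = 520. Match? NO.
Condition (ii): bk = 1716·5 = 8580; vr = 66·132 = 8712. Match? NO.
Both conditions hold? NO.

NO


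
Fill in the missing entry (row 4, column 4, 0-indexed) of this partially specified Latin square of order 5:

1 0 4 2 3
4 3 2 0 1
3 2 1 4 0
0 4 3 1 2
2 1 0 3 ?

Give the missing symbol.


Row 4 contains symbols [0, 1, 2, 3] — missing [4].
Column 4 contains symbols [0, 1, 2, 3] — missing [4].
The missing symbol must appear in both missing sets; intersection = [4].
Therefore the hidden value is 4.

Missing value = 4.


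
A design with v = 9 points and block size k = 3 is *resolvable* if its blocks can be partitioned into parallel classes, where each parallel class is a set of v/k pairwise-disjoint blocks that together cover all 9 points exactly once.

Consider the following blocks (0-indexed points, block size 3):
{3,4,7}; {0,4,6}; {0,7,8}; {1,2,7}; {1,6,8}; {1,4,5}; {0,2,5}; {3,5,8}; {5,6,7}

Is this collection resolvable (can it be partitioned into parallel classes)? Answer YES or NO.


v = 9, block size k = 3, number of blocks = 9.
For resolvability, blocks must partition into parallel classes of size v/k = 3.
Total blocks must therefore be a multiple of 3: 9 = 3·3 + 0 ⇒ divisible ✓.
Consider block {0,7,8}. The only other block(s) in the collection disjoint from it are {1,4,5} — just 1 block(s). Any parallel class containing {0,7,8} would need 2 other blocks each disjoint from it, so no parallel class of size 3 can contain {0,7,8}.
Since every block must belong to some parallel class in a resolution, the collection cannot be partitioned into parallel classes.
Resolvable? NO.

NO


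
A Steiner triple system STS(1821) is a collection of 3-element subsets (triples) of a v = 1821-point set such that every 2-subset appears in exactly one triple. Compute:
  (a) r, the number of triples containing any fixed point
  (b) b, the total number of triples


An STS(v) is a 2-(v, 3, 1) BIBD: block size k = 3, λ = 1.
Replication: r(k − 1) = λ(v − 1) ⇒ r·2 = 1821 − 1 = 1820 ⇒ r = 910.
Block count: bk = vr ⇒ b·3 = 1821·910 = 1657110 ⇒ b = 552370.
(Check via b = v(v − 1)/6 = 1821·1820/6 = 3314220/6 = 552370.)

r = 910, b = 552370.


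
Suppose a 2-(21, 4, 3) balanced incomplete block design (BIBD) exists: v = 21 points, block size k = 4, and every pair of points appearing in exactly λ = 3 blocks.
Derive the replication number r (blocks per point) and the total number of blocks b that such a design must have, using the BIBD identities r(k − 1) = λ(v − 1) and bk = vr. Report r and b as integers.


Any 2-(v, k, λ) BIBD satisfies two necessary conditions:
  (i)  Each point sits in r blocks, and counting incidences through any fixed point gives r(k − 1) = λ(v − 1), so r = λ(v − 1)/(k − 1).
  (ii) Total incidences bk = vr, so b = vr/k.
Step 1: r = λ(v − 1)/(k − 1) = 3·(21 − 1)/(4 − 1) = 3·20/3 = 60/3 = 20.
Step 2: b = vr/k = 21·20/4 = 420/4 = 105.
Check integrality: r = 20 ∈ Z ✓, b = 105 ∈ Z ✓.
(These identities are necessary conditions: they determine r and b for any design with these parameters, but do not by themselves prove that one exists.)

r = 20, b = 105.


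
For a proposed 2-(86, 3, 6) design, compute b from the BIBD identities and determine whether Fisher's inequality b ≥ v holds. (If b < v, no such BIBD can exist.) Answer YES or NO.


b = λv(v − 1)/(k(k − 1)) = 6·86·85/(3·2) = 43860/6 = 7310.
Compare with v = 86: b ≥ v, so Fisher's inequality holds.

YES


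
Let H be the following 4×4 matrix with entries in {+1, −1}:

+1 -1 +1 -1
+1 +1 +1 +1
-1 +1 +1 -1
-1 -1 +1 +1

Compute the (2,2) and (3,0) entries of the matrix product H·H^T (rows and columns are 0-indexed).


Row 0 of H: [1, -1, 1, -1].
Row 2 of H: [-1, 1, 1, -1].
Row 3 of H: [-1, -1, 1, 1].
(H·H^T)[2][2] = Σ_j H[2][j]·H[2][j] = (-1)² + (1)² + (1)² + (-1)² = 1 + 1 + 1 + 1 = 4.
(H·H^T)[3][0] = Σ_j H[3][j]·H[0][j] = (-1)·(1) + (-1)·(-1) + (1)·(1) + (1)·(-1) = -1 + 1 + 1 + -1 = 0.
So rows 3 and 0 are orthogonal; the diagonal entry equals n = 4.

(2,2) entry = 4; (3,0) entry = 0.


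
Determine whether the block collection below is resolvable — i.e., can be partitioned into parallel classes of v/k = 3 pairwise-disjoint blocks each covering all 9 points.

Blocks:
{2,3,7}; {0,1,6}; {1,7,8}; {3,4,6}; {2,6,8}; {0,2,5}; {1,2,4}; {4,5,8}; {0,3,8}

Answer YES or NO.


v = 9, block size k = 3, number of blocks = 9.
For resolvability, blocks must partition into parallel classes of size v/k = 3.
Total blocks must therefore be a multiple of 3: 9 = 3·3 + 0 ⇒ divisible ✓.
Consider block {2,6,8}. It intersects every other block in the collection, so no parallel class of size 3 can contain it.
Since every block must belong to some parallel class in a resolution, the collection cannot be partitioned into parallel classes.
Resolvable? NO.

NO
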